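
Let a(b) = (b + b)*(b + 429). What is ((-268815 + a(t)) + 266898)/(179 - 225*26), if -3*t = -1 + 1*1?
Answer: 1917/5671 ≈ 0.33804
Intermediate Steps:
t = 0 (t = -(-1 + 1*1)/3 = -(-1 + 1)/3 = -1/3*0 = 0)
a(b) = 2*b*(429 + b) (a(b) = (2*b)*(429 + b) = 2*b*(429 + b))
((-268815 + a(t)) + 266898)/(179 - 225*26) = ((-268815 + 2*0*(429 + 0)) + 266898)/(179 - 225*26) = ((-268815 + 2*0*429) + 266898)/(179 - 5850) = ((-268815 + 0) + 266898)/(-5671) = (-268815 + 266898)*(-1/5671) = -1917*(-1/5671) = 1917/5671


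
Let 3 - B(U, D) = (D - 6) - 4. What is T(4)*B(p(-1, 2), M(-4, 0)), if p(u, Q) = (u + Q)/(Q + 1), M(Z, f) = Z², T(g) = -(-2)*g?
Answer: -24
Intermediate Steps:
T(g) = 2*g
p(u, Q) = (Q + u)/(1 + Q)
B(U, D) = 13 - D (B(U, D) = 3 - ((D - 6) - 4) = 3 - ((-6 + D) - 4) = 3 - (-10 + D) = 3 + (10 - D) = 13 - D)
T(4)*B(p(-1, 2), M(-4, 0)) = (2*4)*(13 - 1*(-4)²) = 8*(13 - 1*16) = 8*(13 - 16) = 8*(-3) = -24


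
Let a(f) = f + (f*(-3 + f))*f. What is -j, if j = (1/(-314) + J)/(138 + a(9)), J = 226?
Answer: -70963/198762 ≈ -0.35703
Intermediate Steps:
a(f) = f + f**2*(-3 + f)
j = 70963/198762 (j = (1/(-314) + 226)/(138 + 9*(1 + 9**2 - 3*9)) = (-1/314 + 226)/(138 + 9*(1 + 81 - 27)) = 70963/(314*(138 + 9*55)) = 70963/(314*(138 + 495)) = (70963/314)/633 = (70963/314)*(1/633) = 70963/198762 ≈ 0.35703)
-j = -1*70963/198762 = -70963/198762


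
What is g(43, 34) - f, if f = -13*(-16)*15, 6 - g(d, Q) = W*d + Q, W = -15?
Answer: -2503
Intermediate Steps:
g(d, Q) = 6 - Q + 15*d (g(d, Q) = 6 - (-15*d + Q) = 6 - (Q - 15*d) = 6 + (-Q + 15*d) = 6 - Q + 15*d)
f = 3120 (f = 208*15 = 3120)
g(43, 34) - f = (6 - 1*34 + 15*43) - 1*3120 = (6 - 34 + 645) - 3120 = 617 - 3120 = -2503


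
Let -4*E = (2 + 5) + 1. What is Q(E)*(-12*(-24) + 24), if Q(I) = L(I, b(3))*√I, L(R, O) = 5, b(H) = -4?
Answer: 1560*I*√2 ≈ 2206.2*I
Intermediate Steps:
E = -2 (E = -((2 + 5) + 1)/4 = -(7 + 1)/4 = -¼*8 = -2)
Q(I) = 5*√I
Q(E)*(-12*(-24) + 24) = (5*√(-2))*(-12*(-24) + 24) = (5*(I*√2))*(288 + 24) = (5*I*√2)*312 = 1560*I*√2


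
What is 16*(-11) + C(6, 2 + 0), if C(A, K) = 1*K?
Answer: -174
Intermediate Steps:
C(A, K) = K
16*(-11) + C(6, 2 + 0) = 16*(-11) + (2 + 0) = -176 + 2 = -174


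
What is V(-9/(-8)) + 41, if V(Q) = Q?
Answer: 337/8 ≈ 42.125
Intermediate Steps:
V(-9/(-8)) + 41 = -9/(-8) + 41 = -9*(-⅛) + 41 = 9/8 + 41 = 337/8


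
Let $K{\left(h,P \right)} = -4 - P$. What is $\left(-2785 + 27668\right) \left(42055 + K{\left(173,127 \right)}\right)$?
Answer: $1043194892$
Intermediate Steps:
$\left(-2785 + 27668\right) \left(42055 + K{\left(173,127 \right)}\right) = \left(-2785 + 27668\right) \left(42055 - 131\right) = 24883 \left(42055 - 131\right) = 24883 \cdot 41924 = 1043194892$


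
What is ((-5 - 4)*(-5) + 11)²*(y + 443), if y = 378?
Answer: 2574656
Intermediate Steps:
((-5 - 4)*(-5) + 11)²*(y + 443) = ((-5 - 4)*(-5) + 11)²*(378 + 443) = (-9*(-5) + 11)²*821 = (45 + 11)²*821 = 56²*821 = 3136*821 = 2574656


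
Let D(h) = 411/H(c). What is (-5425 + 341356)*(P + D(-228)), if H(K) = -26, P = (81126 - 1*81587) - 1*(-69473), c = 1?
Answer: 602626956831/26 ≈ 2.3178e+10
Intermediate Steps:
P = 69012 (P = (81126 - 81587) + 69473 = -461 + 69473 = 69012)
D(h) = -411/26 (D(h) = 411/(-26) = 411*(-1/26) = -411/26)
(-5425 + 341356)*(P + D(-228)) = (-5425 + 341356)*(69012 - 411/26) = 335931*(1793901/26) = 602626956831/26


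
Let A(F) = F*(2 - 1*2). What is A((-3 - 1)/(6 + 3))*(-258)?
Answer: 0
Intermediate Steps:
A(F) = 0 (A(F) = F*(2 - 2) = F*0 = 0)
A((-3 - 1)/(6 + 3))*(-258) = 0*(-258) = 0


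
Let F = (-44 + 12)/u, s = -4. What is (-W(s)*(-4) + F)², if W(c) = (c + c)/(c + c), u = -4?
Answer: 144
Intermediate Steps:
W(c) = 1 (W(c) = (2*c)/((2*c)) = (2*c)*(1/(2*c)) = 1)
F = 8 (F = (-44 + 12)/(-4) = -32*(-¼) = 8)
(-W(s)*(-4) + F)² = (-1*1*(-4) + 8)² = (-1*(-4) + 8)² = (4 + 8)² = 12² = 144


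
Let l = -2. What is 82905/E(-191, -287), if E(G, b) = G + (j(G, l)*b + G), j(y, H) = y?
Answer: 5527/3629 ≈ 1.5230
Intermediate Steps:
E(G, b) = 2*G + G*b (E(G, b) = G + (G*b + G) = G + (G + G*b) = 2*G + G*b)
82905/E(-191, -287) = 82905/((-191*(2 - 287))) = 82905/((-191*(-285))) = 82905/54435 = 82905*(1/54435) = 5527/3629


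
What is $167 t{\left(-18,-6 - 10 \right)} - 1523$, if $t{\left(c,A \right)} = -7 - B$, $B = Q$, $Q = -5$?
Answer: $-1857$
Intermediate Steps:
$B = -5$
$t{\left(c,A \right)} = -2$ ($t{\left(c,A \right)} = -7 - -5 = -7 + 5 = -2$)
$167 t{\left(-18,-6 - 10 \right)} - 1523 = 167 \left(-2\right) - 1523 = -334 - 1523 = -1857$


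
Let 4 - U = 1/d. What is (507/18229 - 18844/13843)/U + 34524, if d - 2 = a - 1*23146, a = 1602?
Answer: 750690692392150882/21744234185943 ≈ 34524.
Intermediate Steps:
d = -21542 (d = 2 + (1602 - 1*23146) = 2 + (1602 - 23146) = 2 - 21544 = -21542)
U = 86169/21542 (U = 4 - 1/(-21542) = 4 - 1*(-1/21542) = 4 + 1/21542 = 86169/21542 ≈ 4.0000)
(507/18229 - 18844/13843)/U + 34524 = (507/18229 - 18844/13843)/(86169/21542) + 34524 = (507*(1/18229) - 18844*1/13843)*(21542/86169) + 34524 = (507/18229 - 18844/13843)*(21542/86169) + 34524 = -336488875/252344047*21542/86169 + 34524 = -7248643345250/21744234185943 + 34524 = 750690692392150882/21744234185943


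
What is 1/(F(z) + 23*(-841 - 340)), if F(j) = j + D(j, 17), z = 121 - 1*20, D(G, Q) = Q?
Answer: -1/27045 ≈ -3.6975e-5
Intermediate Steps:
z = 101 (z = 121 - 20 = 101)
F(j) = 17 + j (F(j) = j + 17 = 17 + j)
1/(F(z) + 23*(-841 - 340)) = 1/((17 + 101) + 23*(-841 - 340)) = 1/(118 + 23*(-1181)) = 1/(118 - 27163) = 1/(-27045) = -1/27045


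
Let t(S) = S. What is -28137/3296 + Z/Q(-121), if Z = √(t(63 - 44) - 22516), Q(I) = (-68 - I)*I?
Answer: -28137/3296 - I*√22497/6413 ≈ -8.5367 - 0.023388*I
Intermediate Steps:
Q(I) = I*(-68 - I)
Z = I*√22497 (Z = √((63 - 44) - 22516) = √(19 - 22516) = √(-22497) = I*√22497 ≈ 149.99*I)
-28137/3296 + Z/Q(-121) = -28137/3296 + (I*√22497)/((-1*(-121)*(68 - 121))) = -28137*1/3296 + (I*√22497)/((-1*(-121)*(-53))) = -28137/3296 + (I*√22497)/(-6413) = -28137/3296 + (I*√22497)*(-1/6413) = -28137/3296 - I*√22497/6413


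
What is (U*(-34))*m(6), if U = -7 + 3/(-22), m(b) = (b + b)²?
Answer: 384336/11 ≈ 34940.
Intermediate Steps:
m(b) = 4*b² (m(b) = (2*b)² = 4*b²)
U = -157/22 (U = -7 + 3*(-1/22) = -7 - 3/22 = -157/22 ≈ -7.1364)
(U*(-34))*m(6) = (-157/22*(-34))*(4*6²) = 2669*(4*36)/11 = (2669/11)*144 = 384336/11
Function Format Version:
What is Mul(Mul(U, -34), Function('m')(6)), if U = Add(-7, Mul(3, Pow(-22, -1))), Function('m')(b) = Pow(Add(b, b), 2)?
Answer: Rational(384336, 11) ≈ 34940.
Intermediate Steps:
Function('m')(b) = Mul(4, Pow(b, 2)) (Function('m')(b) = Pow(Mul(2, b), 2) = Mul(4, Pow(b, 2)))
U = Rational(-157, 22) (U = Add(-7, Mul(3, Rational(-1, 22))) = Add(-7, Rational(-3, 22)) = Rational(-157, 22) ≈ -7.1364)
Mul(Mul(U, -34), Function('m')(6)) = Mul(Mul(Rational(-157, 22), -34), Mul(4, Pow(6, 2))) = Mul(Rational(2669, 11), Mul(4, 36)) = Mul(Rational(2669, 11), 144) = Rational(384336, 11)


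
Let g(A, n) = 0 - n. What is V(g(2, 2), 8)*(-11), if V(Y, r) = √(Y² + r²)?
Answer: -22*√17 ≈ -90.708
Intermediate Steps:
g(A, n) = -n
V(g(2, 2), 8)*(-11) = √((-1*2)² + 8²)*(-11) = √((-2)² + 64)*(-11) = √(4 + 64)*(-11) = √68*(-11) = (2*√17)*(-11) = -22*√17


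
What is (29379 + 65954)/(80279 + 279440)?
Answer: 95333/359719 ≈ 0.26502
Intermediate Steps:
(29379 + 65954)/(80279 + 279440) = 95333/359719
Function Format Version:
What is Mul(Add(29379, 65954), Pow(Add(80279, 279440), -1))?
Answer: Rational(95333, 359719) ≈ 0.26502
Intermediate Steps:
Mul(Add(29379, 65954), Pow(Add(80279, 279440), -1)) = Mul(95333, Pow(359719, -1)) = Mul(95333, Rational(1, 359719)) = Rational(95333, 359719)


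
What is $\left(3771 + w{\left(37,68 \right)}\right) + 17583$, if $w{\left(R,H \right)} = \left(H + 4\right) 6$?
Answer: $21786$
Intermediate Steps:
$w{\left(R,H \right)} = 24 + 6 H$ ($w{\left(R,H \right)} = \left(4 + H\right) 6 = 24 + 6 H$)
$\left(3771 + w{\left(37,68 \right)}\right) + 17583 = \left(3771 + \left(24 + 6 \cdot 68\right)\right) + 17583 = \left(3771 + \left(24 + 408\right)\right) + 17583 = \left(3771 + 432\right) + 17583 = 4203 + 17583 = 21786$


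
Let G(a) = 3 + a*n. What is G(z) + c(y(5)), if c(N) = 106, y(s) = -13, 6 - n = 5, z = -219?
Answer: -110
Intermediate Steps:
n = 1 (n = 6 - 1*5 = 6 - 5 = 1)
G(a) = 3 + a (G(a) = 3 + a*1 = 3 + a)
G(z) + c(y(5)) = (3 - 219) + 106 = -216 + 106 = -110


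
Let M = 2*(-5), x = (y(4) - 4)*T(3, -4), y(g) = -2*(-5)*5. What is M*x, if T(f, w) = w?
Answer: 1840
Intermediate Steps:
y(g) = 50 (y(g) = 10*5 = 50)
x = -184 (x = (50 - 4)*(-4) = 46*(-4) = -184)
M = -10
M*x = -10*(-184) = 1840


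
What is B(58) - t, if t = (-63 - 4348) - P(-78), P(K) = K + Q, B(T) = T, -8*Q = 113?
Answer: 35015/8 ≈ 4376.9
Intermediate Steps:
Q = -113/8 (Q = -1/8*113 = -113/8 ≈ -14.125)
P(K) = -113/8 + K (P(K) = K - 113/8 = -113/8 + K)
t = -34551/8 (t = (-63 - 4348) - (-113/8 - 78) = -4411 - 1*(-737/8) = -4411 + 737/8 = -34551/8 ≈ -4318.9)
B(58) - t = 58 - 1*(-34551/8) = 58 + 34551/8 = 35015/8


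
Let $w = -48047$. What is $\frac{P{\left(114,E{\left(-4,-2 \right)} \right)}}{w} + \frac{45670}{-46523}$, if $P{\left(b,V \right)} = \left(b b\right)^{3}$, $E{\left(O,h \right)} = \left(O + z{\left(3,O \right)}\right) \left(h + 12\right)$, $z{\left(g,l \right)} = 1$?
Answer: $- \frac{102116713577681018}{2235290581} \approx -4.5684 \cdot 10^{7}$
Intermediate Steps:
$E{\left(O,h \right)} = \left(1 + O\right) \left(12 + h\right)$ ($E{\left(O,h \right)} = \left(O + 1\right) \left(h + 12\right) = \left(1 + O\right) \left(12 + h\right)$)
$P{\left(b,V \right)} = b^{6}$ ($P{\left(b,V \right)} = \left(b^{2}\right)^{3} = b^{6}$)
$\frac{P{\left(114,E{\left(-4,-2 \right)} \right)}}{w} + \frac{45670}{-46523} = \frac{114^{6}}{-48047} + \frac{45670}{-46523} = 2194972623936 \left(- \frac{1}{48047}\right) + 45670 \left(- \frac{1}{46523}\right) = - \frac{2194972623936}{48047} - \frac{45670}{46523} = - \frac{102116713577681018}{2235290581}$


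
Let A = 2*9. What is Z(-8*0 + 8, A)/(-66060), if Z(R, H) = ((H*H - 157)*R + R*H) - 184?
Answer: -36/1835 ≈ -0.019619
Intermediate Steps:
A = 18
Z(R, H) = -184 + H*R + R*(-157 + H²) (Z(R, H) = ((H² - 157)*R + H*R) - 184 = ((-157 + H²)*R + H*R) - 184 = (R*(-157 + H²) + H*R) - 184 = (H*R + R*(-157 + H²)) - 184 = -184 + H*R + R*(-157 + H²))
Z(-8*0 + 8, A)/(-66060) = (-184 - 157*(-8*0 + 8) + 18*(-8*0 + 8) + (-8*0 + 8)*18²)/(-66060) = (-184 - 157*(0 + 8) + 18*(0 + 8) + (0 + 8)*324)*(-1/66060) = (-184 - 157*8 + 18*8 + 8*324)*(-1/66060) = (-184 - 1256 + 144 + 2592)*(-1/66060) = 1296*(-1/66060) = -36/1835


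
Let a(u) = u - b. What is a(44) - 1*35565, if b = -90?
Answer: -35431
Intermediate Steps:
a(u) = 90 + u (a(u) = u - 1*(-90) = u + 90 = 90 + u)
a(44) - 1*35565 = (90 + 44) - 1*35565 = 134 - 35565 = -35431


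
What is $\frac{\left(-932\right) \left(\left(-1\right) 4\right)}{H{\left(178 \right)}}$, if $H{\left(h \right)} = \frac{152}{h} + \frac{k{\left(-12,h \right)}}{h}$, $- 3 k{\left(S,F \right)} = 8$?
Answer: $\frac{62211}{14} \approx 4443.6$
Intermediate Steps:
$k{\left(S,F \right)} = - \frac{8}{3}$ ($k{\left(S,F \right)} = \left(- \frac{1}{3}\right) 8 = - \frac{8}{3}$)
$H{\left(h \right)} = \frac{448}{3 h}$ ($H{\left(h \right)} = \frac{152}{h} - \frac{8}{3 h} = \frac{448}{3 h}$)
$\frac{\left(-932\right) \left(\left(-1\right) 4\right)}{H{\left(178 \right)}} = \frac{\left(-932\right) \left(\left(-1\right) 4\right)}{\frac{448}{3} \cdot \frac{1}{178}} = \frac{\left(-932\right) \left(-4\right)}{\frac{448}{3} \cdot \frac{1}{178}} = \frac{3728}{\frac{224}{267}} = 3728 \cdot \frac{267}{224} = \frac{62211}{14}$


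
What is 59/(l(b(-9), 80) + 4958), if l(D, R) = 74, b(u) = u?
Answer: 59/5032 ≈ 0.011725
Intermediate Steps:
59/(l(b(-9), 80) + 4958) = 59/(74 + 4958) = 59/5032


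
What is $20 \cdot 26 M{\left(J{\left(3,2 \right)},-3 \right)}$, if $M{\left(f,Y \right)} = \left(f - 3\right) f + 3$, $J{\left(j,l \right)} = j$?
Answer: $1560$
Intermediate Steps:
$M{\left(f,Y \right)} = 3 + f \left(-3 + f\right)$ ($M{\left(f,Y \right)} = \left(f - 3\right) f + 3 = \left(-3 + f\right) f + 3 = f \left(-3 + f\right) + 3 = 3 + f \left(-3 + f\right)$)
$20 \cdot 26 M{\left(J{\left(3,2 \right)},-3 \right)} = 20 \cdot 26 \left(3 + 3^{2} - 9\right) = 520 \left(3 + 9 - 9\right) = 520 \cdot 3 = 1560$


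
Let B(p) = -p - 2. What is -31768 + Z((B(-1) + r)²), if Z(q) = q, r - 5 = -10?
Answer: -31732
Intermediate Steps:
r = -5 (r = 5 - 10 = -5)
B(p) = -2 - p
-31768 + Z((B(-1) + r)²) = -31768 + ((-2 - 1*(-1)) - 5)² = -31768 + ((-2 + 1) - 5)² = -31768 + (-1 - 5)² = -31768 + (-6)² = -31768 + 36 = -31732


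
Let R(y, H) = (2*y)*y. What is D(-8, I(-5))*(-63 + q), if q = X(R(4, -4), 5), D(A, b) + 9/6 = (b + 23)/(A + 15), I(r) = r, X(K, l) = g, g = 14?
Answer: -105/2 ≈ -52.500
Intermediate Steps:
R(y, H) = 2*y**2
X(K, l) = 14
D(A, b) = -3/2 + (23 + b)/(15 + A) (D(A, b) = -3/2 + (b + 23)/(A + 15) = -3/2 + (23 + b)/(15 + A))
q = 14
D(-8, I(-5))*(-63 + q) = ((1 - 3*(-8) + 2*(-5))/(2*(15 - 8)))*(-63 + 14) = ((1/2)*(1 + 24 - 10)/7)*(-49) = ((1/2)*(1/7)*15)*(-49) = (15/14)*(-49) = -105/2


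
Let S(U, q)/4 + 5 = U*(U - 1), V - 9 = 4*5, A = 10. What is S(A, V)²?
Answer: 115600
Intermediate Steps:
V = 29 (V = 9 + 4*5 = 9 + 20 = 29)
S(U, q) = -20 + 4*U*(-1 + U) (S(U, q) = -20 + 4*(U*(U - 1)) = -20 + 4*(U*(-1 + U)) = -20 + 4*U*(-1 + U))
S(A, V)² = (-20 - 4*10 + 4*10²)² = (-20 - 40 + 4*100)² = (-20 - 40 + 400)² = 340² = 115600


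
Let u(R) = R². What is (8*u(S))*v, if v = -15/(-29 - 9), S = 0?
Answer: 0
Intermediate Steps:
v = 15/38 (v = -15/(-38) = -15*(-1/38) = 15/38 ≈ 0.39474)
(8*u(S))*v = (8*0²)*(15/38) = (8*0)*(15/38) = 0*(15/38) = 0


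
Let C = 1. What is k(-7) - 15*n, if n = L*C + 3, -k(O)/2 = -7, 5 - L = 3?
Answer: -61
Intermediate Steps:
L = 2 (L = 5 - 1*3 = 5 - 3 = 2)
k(O) = 14 (k(O) = -2*(-7) = 14)
n = 5 (n = 2*1 + 3 = 2 + 3 = 5)
k(-7) - 15*n = 14 - 15*5 = 14 - 75 = -61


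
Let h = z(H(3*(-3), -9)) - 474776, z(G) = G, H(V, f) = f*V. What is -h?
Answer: 474695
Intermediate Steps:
H(V, f) = V*f
h = -474695 (h = (3*(-3))*(-9) - 474776 = -9*(-9) - 474776 = 81 - 474776 = -474695)
-h = -1*(-474695) = 474695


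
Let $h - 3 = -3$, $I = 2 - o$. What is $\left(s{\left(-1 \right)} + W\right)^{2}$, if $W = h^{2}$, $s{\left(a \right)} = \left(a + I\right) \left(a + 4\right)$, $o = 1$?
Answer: $0$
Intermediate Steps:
$I = 1$ ($I = 2 - 1 = 1$)
$h = 0$ ($h = 3 - 3 = 0$)
$s{\left(a \right)} = \left(1 + a\right) \left(4 + a\right)$ ($s{\left(a \right)} = \left(a + 1\right) \left(a + 4\right) = \left(1 + a\right) \left(4 + a\right)$)
$W = 0$ ($W = 0^{2} = 0$)
$\left(s{\left(-1 \right)} + W\right)^{2} = \left(\left(4 + \left(-1\right)^{2} + 5 \left(-1\right)\right) + 0\right)^{2} = \left(\left(4 + 1 - 5\right) + 0\right)^{2} = \left(0 + 0\right)^{2} = 0^{2} = 0$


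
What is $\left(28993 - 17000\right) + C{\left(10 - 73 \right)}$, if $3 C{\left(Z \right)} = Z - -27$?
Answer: $11981$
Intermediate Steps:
$C{\left(Z \right)} = 9 + \frac{Z}{3}$ ($C{\left(Z \right)} = \frac{Z - -27}{3} = \frac{Z + 27}{3} = \frac{27 + Z}{3} = 9 + \frac{Z}{3}$)
$\left(28993 - 17000\right) + C{\left(10 - 73 \right)} = \left(28993 - 17000\right) + \left(9 + \frac{10 - 73}{3}\right) = 11993 + \left(9 + \frac{10 - 73}{3}\right) = 11993 + \left(9 + \frac{1}{3} \left(-63\right)\right) = 11993 + \left(9 - 21\right) = 11993 - 12 = 11981$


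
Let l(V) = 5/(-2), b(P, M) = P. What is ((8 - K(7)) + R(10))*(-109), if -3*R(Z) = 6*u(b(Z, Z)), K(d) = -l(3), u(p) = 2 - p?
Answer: -4687/2 ≈ -2343.5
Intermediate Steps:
l(V) = -5/2 (l(V) = 5*(-1/2) = -5/2)
K(d) = 5/2 (K(d) = -1*(-5/2) = 5/2)
R(Z) = -4 + 2*Z (R(Z) = -2*(2 - Z) = -(12 - 6*Z)/3 = -4 + 2*Z)
((8 - K(7)) + R(10))*(-109) = ((8 - 1*5/2) + (-4 + 2*10))*(-109) = ((8 - 5/2) + (-4 + 20))*(-109) = (11/2 + 16)*(-109) = (43/2)*(-109) = -4687/2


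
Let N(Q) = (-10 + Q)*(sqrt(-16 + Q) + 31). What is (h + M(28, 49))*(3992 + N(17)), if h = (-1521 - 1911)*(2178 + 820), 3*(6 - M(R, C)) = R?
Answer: -130137034288/3 ≈ -4.3379e+10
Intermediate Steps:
M(R, C) = 6 - R/3
N(Q) = (-10 + Q)*(31 + sqrt(-16 + Q))
h = -10289136 (h = -3432*2998 = -10289136)
(h + M(28, 49))*(3992 + N(17)) = (-10289136 + (6 - 1/3*28))*(3992 + (-310 - 10*sqrt(-16 + 17) + 31*17 + 17*sqrt(-16 + 17))) = (-10289136 + (6 - 28/3))*(3992 + (-310 - 10*sqrt(1) + 527 + 17*sqrt(1))) = (-10289136 - 10/3)*(3992 + (-310 - 10*1 + 527 + 17*1)) = -30867418*(3992 + (-310 - 10 + 527 + 17))/3 = -30867418*(3992 + 224)/3 = -30867418/3*4216 = -130137034288/3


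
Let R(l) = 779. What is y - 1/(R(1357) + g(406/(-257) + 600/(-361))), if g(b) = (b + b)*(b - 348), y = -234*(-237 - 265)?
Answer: 3090291646097250371/26307519109075 ≈ 1.1747e+5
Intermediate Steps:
y = 117468 (y = -234*(-502) = 117468)
g(b) = 2*b*(-348 + b) (g(b) = (2*b)*(-348 + b) = 2*b*(-348 + b))
y - 1/(R(1357) + g(406/(-257) + 600/(-361))) = 117468 - 1/(779 + 2*(406/(-257) + 600/(-361))*(-348 + (406/(-257) + 600/(-361)))) = 117468 - 1/(779 + 2*(406*(-1/257) + 600*(-1/361))*(-348 + (406*(-1/257) + 600*(-1/361)))) = 117468 - 1/(779 + 2*(-406/257 - 600/361)*(-348 + (-406/257 - 600/361))) = 117468 - 1/(779 + 2*(-300766/92777)*(-348 - 300766/92777)) = 117468 - 1/(779 + 2*(-300766/92777)*(-32587162/92777)) = 117468 - 1/(779 + 19602220732184/8607571729) = 117468 - 1/26307519109075/8607571729 = 117468 - 1*8607571729/26307519109075 = 117468 - 8607571729/26307519109075 = 3090291646097250371/26307519109075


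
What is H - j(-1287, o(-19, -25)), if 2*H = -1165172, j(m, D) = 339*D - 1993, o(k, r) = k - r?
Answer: -582627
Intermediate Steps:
j(m, D) = -1993 + 339*D
H = -582586 (H = (½)*(-1165172) = -582586)
H - j(-1287, o(-19, -25)) = -582586 - (-1993 + 339*(-19 - 1*(-25))) = -582586 - (-1993 + 339*(-19 + 25)) = -582586 - (-1993 + 339*6) = -582586 - (-1993 + 2034) = -582586 - 1*41 = -582586 - 41 = -582627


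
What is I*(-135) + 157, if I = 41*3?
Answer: -16448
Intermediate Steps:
I = 123
I*(-135) + 157 = 123*(-135) + 157 = -16605 + 157 = -16448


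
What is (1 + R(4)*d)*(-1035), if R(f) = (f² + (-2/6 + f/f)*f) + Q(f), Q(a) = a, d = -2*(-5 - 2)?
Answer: -329475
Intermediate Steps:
d = 14 (d = -2*(-7) = 14)
R(f) = f² + 5*f/3 (R(f) = (f² + (-2/6 + f/f)*f) + f = (f² + (-2*⅙ + 1)*f) + f = (f² + (-⅓ + 1)*f) + f = (f² + 2*f/3) + f = f² + 5*f/3)
(1 + R(4)*d)*(-1035) = (1 + ((⅓)*4*(5 + 3*4))*14)*(-1035) = (1 + ((⅓)*4*(5 + 12))*14)*(-1035) = (1 + ((⅓)*4*17)*14)*(-1035) = (1 + (68/3)*14)*(-1035) = (1 + 952/3)*(-1035) = (955/3)*(-1035) = -329475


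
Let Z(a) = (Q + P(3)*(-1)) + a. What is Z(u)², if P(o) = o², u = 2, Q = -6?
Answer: 169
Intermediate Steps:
Z(a) = -15 + a (Z(a) = (-6 + 3²*(-1)) + a = (-6 + 9*(-1)) + a = (-6 - 9) + a = -15 + a)
Z(u)² = (-15 + 2)² = (-13)² = 169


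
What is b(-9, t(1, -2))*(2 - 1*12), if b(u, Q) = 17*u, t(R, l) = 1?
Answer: 1530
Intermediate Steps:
b(-9, t(1, -2))*(2 - 1*12) = (17*(-9))*(2 - 1*12) = -153*(2 - 12) = -153*(-10) = 1530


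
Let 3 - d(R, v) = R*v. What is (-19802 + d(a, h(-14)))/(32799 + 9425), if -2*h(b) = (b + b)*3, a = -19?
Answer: -19001/42224 ≈ -0.45000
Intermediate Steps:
h(b) = -3*b (h(b) = -(b + b)*3/2 = -2*b*3/2 = -3*b)
d(R, v) = 3 - R*v
(-19802 + d(a, h(-14)))/(32799 + 9425) = (-19802 + (3 - 1*(-19)*(-3*(-14))))/(32799 + 9425) = (-19802 + (3 - 1*(-19)*42))/42224 = (-19802 + (3 + 798))*(1/42224) = (-19802 + 801)*(1/42224) = -19001*1/42224 = -19001/42224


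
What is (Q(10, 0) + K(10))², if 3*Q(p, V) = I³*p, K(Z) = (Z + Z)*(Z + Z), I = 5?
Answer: 6002500/9 ≈ 6.6694e+5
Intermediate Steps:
K(Z) = 4*Z² (K(Z) = (2*Z)*(2*Z) = 4*Z²)
Q(p, V) = 125*p/3 (Q(p, V) = (5³*p)/3 = (125*p)/3 = 125*p/3)
(Q(10, 0) + K(10))² = ((125/3)*10 + 4*10²)² = (1250/3 + 4*100)² = (1250/3 + 400)² = (2450/3)² = 6002500/9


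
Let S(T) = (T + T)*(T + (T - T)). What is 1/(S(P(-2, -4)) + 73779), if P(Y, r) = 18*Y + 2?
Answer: 1/76091 ≈ 1.3142e-5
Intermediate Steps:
P(Y, r) = 2 + 18*Y
S(T) = 2*T**2 (S(T) = (2*T)*(T + 0) = (2*T)*T = 2*T**2)
1/(S(P(-2, -4)) + 73779) = 1/(2*(2 + 18*(-2))**2 + 73779) = 1/(2*(2 - 36)**2 + 73779) = 1/(2*(-34)**2 + 73779) = 1/(2*1156 + 73779) = 1/(2312 + 73779) = 1/76091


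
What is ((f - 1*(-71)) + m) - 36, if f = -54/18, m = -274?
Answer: -242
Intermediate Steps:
f = -3 (f = -54*1/18 = -3)
((f - 1*(-71)) + m) - 36 = ((-3 - 1*(-71)) - 274) - 36 = ((-3 + 71) - 274) - 36 = (68 - 274) - 36 = -206 - 36 = -242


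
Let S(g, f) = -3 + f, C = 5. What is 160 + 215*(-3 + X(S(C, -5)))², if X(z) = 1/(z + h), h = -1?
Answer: 181520/81 ≈ 2241.0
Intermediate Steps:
X(z) = 1/(-1 + z) (X(z) = 1/(z - 1) = 1/(-1 + z))
160 + 215*(-3 + X(S(C, -5)))² = 160 + 215*(-3 + 1/(-1 + (-3 - 5)))² = 160 + 215*(-3 + 1/(-1 - 8))² = 160 + 215*(-3 + 1/(-9))² = 160 + 215*(-3 - ⅑)² = 160 + 215*(-28/9)² = 160 + 215*(784/81) = 160 + 168560/81 = 181520/81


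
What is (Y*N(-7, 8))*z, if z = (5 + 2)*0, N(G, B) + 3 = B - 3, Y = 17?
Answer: 0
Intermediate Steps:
N(G, B) = -6 + B (N(G, B) = -3 + (B - 3) = -3 + (-3 + B) = -6 + B)
z = 0 (z = 7*0 = 0)
(Y*N(-7, 8))*z = (17*(-6 + 8))*0 = (17*2)*0 = 34*0 = 0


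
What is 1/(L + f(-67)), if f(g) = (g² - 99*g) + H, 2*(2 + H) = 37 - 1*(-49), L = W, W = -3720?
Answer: 1/7443 ≈ 0.00013435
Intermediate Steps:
L = -3720
H = 41 (H = -2 + (37 - 1*(-49))/2 = -2 + (37 + 49)/2 = -2 + (½)*86 = -2 + 43 = 41)
f(g) = 41 + g² - 99*g (f(g) = (g² - 99*g) + 41 = 41 + g² - 99*g)
1/(L + f(-67)) = 1/(-3720 + (41 + (-67)² - 99*(-67))) = 1/(-3720 + (41 + 4489 + 6633)) = 1/(-3720 + 11163) = 1/7443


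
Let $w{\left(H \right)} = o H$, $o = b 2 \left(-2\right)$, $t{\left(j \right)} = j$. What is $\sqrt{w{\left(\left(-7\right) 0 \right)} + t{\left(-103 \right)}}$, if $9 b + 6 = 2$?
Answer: $i \sqrt{103} \approx 10.149 i$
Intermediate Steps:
$b = - \frac{4}{9}$ ($b = - \frac{2}{3} + \frac{1}{9} \cdot 2 = - \frac{2}{3} + \frac{2}{9} = - \frac{4}{9} \approx -0.44444$)
$o = \frac{16}{9}$ ($o = \left(- \frac{4}{9}\right) 2 \left(-2\right) = \left(- \frac{8}{9}\right) \left(-2\right) = \frac{16}{9} \approx 1.7778$)
$w{\left(H \right)} = \frac{16 H}{9}$
$\sqrt{w{\left(\left(-7\right) 0 \right)} + t{\left(-103 \right)}} = \sqrt{\frac{16 \left(\left(-7\right) 0\right)}{9} - 103} = \sqrt{\frac{16}{9} \cdot 0 - 103} = \sqrt{0 - 103} = \sqrt{-103} = i \sqrt{103}$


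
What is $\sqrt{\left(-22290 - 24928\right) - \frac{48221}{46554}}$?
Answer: $\frac{i \sqrt{102336631864122}}{46554} \approx 217.3 i$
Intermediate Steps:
$\sqrt{\left(-22290 - 24928\right) - \frac{48221}{46554}} = \sqrt{-47218 - \frac{48221}{46554}} = \sqrt{- \frac{2198234993}{46554}} = \frac{i \sqrt{102336631864122}}{46554}$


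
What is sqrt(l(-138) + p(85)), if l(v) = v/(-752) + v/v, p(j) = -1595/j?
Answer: I*sqrt(179581642)/3196 ≈ 4.193*I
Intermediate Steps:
l(v) = 1 - v/752 (l(v) = v*(-1/752) + 1 = -v/752 + 1 = 1 - v/752)
sqrt(l(-138) + p(85)) = sqrt((1 - 1/752*(-138)) - 1595/85) = sqrt((1 + 69/376) - 1595*1/85) = sqrt(445/376 - 319/17) = sqrt(-112379/6392) = I*sqrt(179581642)/3196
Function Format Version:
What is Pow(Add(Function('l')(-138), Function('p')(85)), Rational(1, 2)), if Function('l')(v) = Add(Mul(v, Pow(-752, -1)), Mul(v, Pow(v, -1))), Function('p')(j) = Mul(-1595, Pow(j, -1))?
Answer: Mul(Rational(1, 3196), I, Pow(179581642, Rational(1, 2))) ≈ Mul(4.1930, I)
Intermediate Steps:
Function('l')(v) = Add(1, Mul(Rational(-1, 752), v)) (Function('l')(v) = Add(Mul(v, Rational(-1, 752)), 1) = Add(Mul(Rational(-1, 752), v), 1) = Add(1, Mul(Rational(-1, 752), v)))
Pow(Add(Function('l')(-138), Function('p')(85)), Rational(1, 2)) = Pow(Add(Add(1, Mul(Rational(-1, 752), -138)), Mul(-1595, Pow(85, -1))), Rational(1, 2)) = Pow(Add(Add(1, Rational(69, 376)), Mul(-1595, Rational(1, 85))), Rational(1, 2)) = Pow(Add(Rational(445, 376), Rational(-319, 17)), Rational(1, 2)) = Pow(Rational(-112379, 6392), Rational(1, 2)) = Mul(Rational(1, 3196), I, Pow(179581642, Rational(1, 2)))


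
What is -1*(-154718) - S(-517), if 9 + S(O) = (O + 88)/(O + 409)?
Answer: 5570029/36 ≈ 1.5472e+5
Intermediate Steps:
S(O) = -9 + (88 + O)/(409 + O) (S(O) = -9 + (O + 88)/(O + 409) = -9 + (88 + O)/(409 + O))
-1*(-154718) - S(-517) = -1*(-154718) - (-3593 - 8*(-517))/(409 - 517) = 154718 - (-3593 + 4136)/(-108) = 154718 - (-1)*543/108 = 154718 - 1*(-181/36) = 154718 + 181/36 = 5570029/36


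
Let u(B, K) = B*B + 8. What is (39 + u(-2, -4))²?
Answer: 2601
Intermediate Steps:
u(B, K) = 8 + B² (u(B, K) = B² + 8 = 8 + B²)
(39 + u(-2, -4))² = (39 + (8 + (-2)²))² = (39 + (8 + 4))² = (39 + 12)² = 51² = 2601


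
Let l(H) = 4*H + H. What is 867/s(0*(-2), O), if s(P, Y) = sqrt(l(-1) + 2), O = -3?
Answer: -289*I*sqrt(3) ≈ -500.56*I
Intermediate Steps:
l(H) = 5*H
s(P, Y) = I*sqrt(3) (s(P, Y) = sqrt(5*(-1) + 2) = sqrt(-5 + 2) = sqrt(-3) = I*sqrt(3))
867/s(0*(-2), O) = 867/((I*sqrt(3))) = 867*(-I*sqrt(3)/3) = -289*I*sqrt(3)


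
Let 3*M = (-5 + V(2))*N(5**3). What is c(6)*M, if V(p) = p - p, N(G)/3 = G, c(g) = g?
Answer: -3750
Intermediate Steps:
N(G) = 3*G
V(p) = 0
M = -625 (M = ((-5 + 0)*(3*5**3))/3 = (-15*125)/3 = (-5*375)/3 = (1/3)*(-1875) = -625)
c(6)*M = 6*(-625) = -3750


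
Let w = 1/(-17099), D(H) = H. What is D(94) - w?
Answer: 1607307/17099 ≈ 94.000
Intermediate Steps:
w = -1/17099 ≈ -5.8483e-5
D(94) - w = 94 - 1*(-1/17099) = 94 + 1/17099 = 1607307/17099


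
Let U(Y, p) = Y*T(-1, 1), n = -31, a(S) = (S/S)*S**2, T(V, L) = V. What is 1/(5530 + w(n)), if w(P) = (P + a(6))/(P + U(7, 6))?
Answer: 38/210135 ≈ 0.00018084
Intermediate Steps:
a(S) = S**2 (a(S) = 1*S**2 = S**2)
U(Y, p) = -Y (U(Y, p) = Y*(-1) = -Y)
w(P) = (36 + P)/(-7 + P) (w(P) = (P + 6**2)/(P - 1*7) = (P + 36)/(P - 7) = (36 + P)/(-7 + P))
1/(5530 + w(n)) = 1/(5530 + (36 - 31)/(-7 - 31)) = 1/(5530 + 5/(-38)) = 1/(5530 - 1/38*5) = 1/(5530 - 5/38) = 1/(210135/38) = 38/210135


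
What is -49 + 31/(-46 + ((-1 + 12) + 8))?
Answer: -1354/27 ≈ -50.148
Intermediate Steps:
-49 + 31/(-46 + ((-1 + 12) + 8)) = -49 + 31/(-46 + (11 + 8)) = -49 + 31/(-46 + 19) = -49 + 31/(-27) = -49 - 1/27*31 = -49 - 31/27 = -1354/27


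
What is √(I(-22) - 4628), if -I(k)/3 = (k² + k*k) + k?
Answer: I*√7466 ≈ 86.406*I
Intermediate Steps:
I(k) = -6*k² - 3*k (I(k) = -3*((k² + k*k) + k) = -3*((k² + k²) + k) = -3*(2*k² + k) = -3*(k + 2*k²) = -6*k² - 3*k)
√(I(-22) - 4628) = √(-3*(-22)*(1 + 2*(-22)) - 4628) = √(-3*(-22)*(1 - 44) - 4628) = √(-3*(-22)*(-43) - 4628) = √(-2838 - 4628) = √(-7466) = I*√7466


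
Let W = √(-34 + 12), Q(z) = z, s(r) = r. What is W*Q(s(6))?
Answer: 6*I*√22 ≈ 28.142*I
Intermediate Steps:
W = I*√22 (W = √(-22) = I*√22 ≈ 4.6904*I)
W*Q(s(6)) = (I*√22)*6 = 6*I*√22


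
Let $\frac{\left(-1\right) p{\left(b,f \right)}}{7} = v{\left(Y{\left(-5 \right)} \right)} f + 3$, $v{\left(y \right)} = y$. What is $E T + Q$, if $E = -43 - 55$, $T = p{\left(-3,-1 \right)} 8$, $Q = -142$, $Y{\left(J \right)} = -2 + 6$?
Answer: $-5630$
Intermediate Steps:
$Y{\left(J \right)} = 4$
$p{\left(b,f \right)} = -21 - 28 f$ ($p{\left(b,f \right)} = - 7 \left(4 f + 3\right) = - 7 \left(3 + 4 f\right) = -21 - 28 f$)
$T = 56$ ($T = \left(-21 - -28\right) 8 = \left(-21 + 28\right) 8 = 7 \cdot 8 = 56$)
$E = -98$
$E T + Q = \left(-98\right) 56 - 142 = -5488 - 142 = -5630$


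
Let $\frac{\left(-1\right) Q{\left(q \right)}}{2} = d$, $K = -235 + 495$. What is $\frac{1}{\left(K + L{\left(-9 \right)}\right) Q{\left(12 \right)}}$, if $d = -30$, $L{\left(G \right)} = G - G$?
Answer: $\frac{1}{15600} \approx 6.4103 \cdot 10^{-5}$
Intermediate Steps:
$L{\left(G \right)} = 0$
$K = 260$
$Q{\left(q \right)} = 60$ ($Q{\left(q \right)} = \left(-2\right) \left(-30\right) = 60$)
$\frac{1}{\left(K + L{\left(-9 \right)}\right) Q{\left(12 \right)}} = \frac{1}{\left(260 + 0\right) 60} = \frac{1}{260} \cdot \frac{1}{60} = \frac{1}{15600}$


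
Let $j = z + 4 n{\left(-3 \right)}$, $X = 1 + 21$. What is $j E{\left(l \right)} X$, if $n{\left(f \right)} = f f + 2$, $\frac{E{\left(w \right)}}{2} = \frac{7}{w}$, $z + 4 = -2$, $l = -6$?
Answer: $- \frac{5852}{3} \approx -1950.7$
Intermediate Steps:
$z = -6$ ($z = -4 - 2 = -6$)
$E{\left(w \right)} = \frac{14}{w}$ ($E{\left(w \right)} = 2 \frac{7}{w} = \frac{14}{w}$)
$n{\left(f \right)} = 2 + f^{2}$ ($n{\left(f \right)} = f^{2} + 2 = 2 + f^{2}$)
$X = 22$
$j = 38$ ($j = -6 + 4 \left(2 + \left(-3\right)^{2}\right) = -6 + 4 \left(2 + 9\right) = -6 + 4 \cdot 11 = -6 + 44 = 38$)
$j E{\left(l \right)} X = 38 \frac{14}{-6} \cdot 22 = 38 \cdot 14 \left(- \frac{1}{6}\right) 22 = 38 \left(- \frac{7}{3}\right) 22 = \left(- \frac{266}{3}\right) 22 = - \frac{5852}{3}$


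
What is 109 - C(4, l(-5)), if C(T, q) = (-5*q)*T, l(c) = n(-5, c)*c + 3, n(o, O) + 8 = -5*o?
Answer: -1531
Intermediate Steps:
n(o, O) = -8 - 5*o
l(c) = 3 + 17*c (l(c) = (-8 - 5*(-5))*c + 3 = (-8 + 25)*c + 3 = 17*c + 3 = 3 + 17*c)
C(T, q) = -5*T*q
109 - C(4, l(-5)) = 109 - (-5)*4*(3 + 17*(-5)) = 109 - (-5)*4*(3 - 85) = 109 - (-5)*4*(-82) = 109 - 1*1640 = 109 - 1640 = -1531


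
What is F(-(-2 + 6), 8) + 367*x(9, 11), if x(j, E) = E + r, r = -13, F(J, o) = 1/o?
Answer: -5871/8 ≈ -733.88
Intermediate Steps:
x(j, E) = -13 + E (x(j, E) = E - 13 = -13 + E)
F(-(-2 + 6), 8) + 367*x(9, 11) = 1/8 + 367*(-13 + 11) = ⅛ + 367*(-2) = ⅛ - 734 = -5871/8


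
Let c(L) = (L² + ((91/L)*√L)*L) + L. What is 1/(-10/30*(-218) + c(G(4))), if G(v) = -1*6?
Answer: 66/38717 - 117*I*√6/77434 ≈ 0.0017047 - 0.0037011*I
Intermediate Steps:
G(v) = -6
c(L) = L + L² + 91*√L (c(L) = (L² + (91/√L)*L) + L = (L² + 91*√L) + L = L + L² + 91*√L)
1/(-10/30*(-218) + c(G(4))) = 1/(-10/30*(-218) + (-6 + (-6)² + 91*√(-6))) = 1/(-10*1/30*(-218) + (-6 + 36 + 91*(I*√6))) = 1/(-⅓*(-218) + (-6 + 36 + 91*I*√6)) = 1/(218/3 + (30 + 91*I*√6)) = 1/(308/3 + 91*I*√6)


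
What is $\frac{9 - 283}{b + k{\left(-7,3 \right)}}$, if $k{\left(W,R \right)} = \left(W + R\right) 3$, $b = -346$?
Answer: $\frac{137}{179} \approx 0.76536$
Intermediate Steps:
$k{\left(W,R \right)} = 3 R + 3 W$ ($k{\left(W,R \right)} = \left(R + W\right) 3 = 3 R + 3 W$)
$\frac{9 - 283}{b + k{\left(-7,3 \right)}} = \frac{9 - 283}{-346 + \left(3 \cdot 3 + 3 \left(-7\right)\right)} = \frac{1}{-346 + \left(9 - 21\right)} \left(-274\right) = \frac{1}{-346 - 12} \left(-274\right) = \frac{1}{-358} \left(-274\right) = \left(- \frac{1}{358}\right) \left(-274\right) = \frac{137}{179}$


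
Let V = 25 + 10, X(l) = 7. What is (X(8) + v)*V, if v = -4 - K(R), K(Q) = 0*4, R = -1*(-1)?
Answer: 105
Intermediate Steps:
R = 1
V = 35
K(Q) = 0
v = -4 (v = -4 - 1*0 = -4 + 0 = -4)
(X(8) + v)*V = (7 - 4)*35 = 3*35 = 105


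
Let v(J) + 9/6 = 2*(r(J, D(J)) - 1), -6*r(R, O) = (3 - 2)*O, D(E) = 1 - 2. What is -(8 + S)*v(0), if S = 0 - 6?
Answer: 19/3 ≈ 6.3333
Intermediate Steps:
S = -6
D(E) = -1
r(R, O) = -O/6 (r(R, O) = -(3 - 2)*O/6 = -O/6)
v(J) = -19/6 (v(J) = -3/2 + 2*(-1/6*(-1) - 1) = -3/2 + 2*(1/6 - 1) = -3/2 + 2*(-5/6) = -3/2 - 5/3 = -19/6)
-(8 + S)*v(0) = -(8 - 6)*(-19)/6 = -2*(-19)/6 = -1*(-19/3) = 19/3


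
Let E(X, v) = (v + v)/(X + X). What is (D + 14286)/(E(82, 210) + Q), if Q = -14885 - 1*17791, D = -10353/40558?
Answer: -161601705/369605054 ≈ -0.43723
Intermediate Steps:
D = -1479/5794 (D = -10353*1/40558 = -1479/5794 ≈ -0.25526)
E(X, v) = v/X (E(X, v) = (2*v)/((2*X)) = (2*v)*(1/(2*X)) = v/X)
Q = -32676 (Q = -14885 - 17791 = -32676)
(D + 14286)/(E(82, 210) + Q) = (-1479/5794 + 14286)/(210/82 - 32676) = 82771605/(5794*(210*(1/82) - 32676)) = 82771605/(5794*(105/41 - 32676)) = 82771605/(5794*(-1339611/41)) = (82771605/5794)*(-41/1339611) = -161601705/369605054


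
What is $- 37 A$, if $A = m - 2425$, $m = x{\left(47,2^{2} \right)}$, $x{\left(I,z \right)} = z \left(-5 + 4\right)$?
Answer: $89873$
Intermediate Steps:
$x{\left(I,z \right)} = - z$ ($x{\left(I,z \right)} = z \left(-1\right) = - z$)
$m = -4$ ($m = - 2^{2} = \left(-1\right) 4 = -4$)
$A = -2429$ ($A = -4 - 2425 = -2429$)
$- 37 A = \left(-37\right) \left(-2429\right) = 89873$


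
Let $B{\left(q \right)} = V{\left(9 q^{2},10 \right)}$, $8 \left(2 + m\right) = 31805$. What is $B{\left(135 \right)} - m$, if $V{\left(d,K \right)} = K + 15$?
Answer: $- \frac{31589}{8} \approx -3948.6$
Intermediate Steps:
$m = \frac{31789}{8}$ ($m = -2 + \frac{1}{8} \cdot 31805 = -2 + \frac{31805}{8} = \frac{31789}{8} \approx 3973.6$)
$V{\left(d,K \right)} = 15 + K$
$B{\left(q \right)} = 25$ ($B{\left(q \right)} = 15 + 10 = 25$)
$B{\left(135 \right)} - m = 25 - \frac{31789}{8} = - \frac{31589}{8}$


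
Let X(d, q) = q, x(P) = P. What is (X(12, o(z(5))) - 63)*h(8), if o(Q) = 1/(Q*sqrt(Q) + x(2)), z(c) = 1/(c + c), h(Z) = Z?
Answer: -1999496/3999 - 80*sqrt(10)/3999 ≈ -500.06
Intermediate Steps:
z(c) = 1/(2*c)
o(Q) = 1/(2 + Q**(3/2)) (o(Q) = 1/(Q*sqrt(Q) + 2) = 1/(Q**(3/2) + 2) = 1/(2 + Q**(3/2)))
(X(12, o(z(5))) - 63)*h(8) = (1/(2 + ((1/2)/5)**(3/2)) - 63)*8 = (1/(2 + ((1/2)*(1/5))**(3/2)) - 63)*8 = (1/(2 + (1/10)**(3/2)) - 63)*8 = (1/(2 + sqrt(10)/100) - 63)*8 = (-63 + 1/(2 + sqrt(10)/100))*8 = -504 + 8/(2 + sqrt(10)/100)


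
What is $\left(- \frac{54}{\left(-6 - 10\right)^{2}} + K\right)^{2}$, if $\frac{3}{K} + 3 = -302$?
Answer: $\frac{74287161}{1524121600} \approx 0.048741$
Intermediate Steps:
$K = - \frac{3}{305}$ ($K = \frac{3}{-3 - 302} = \frac{3}{-305} = 3 \left(- \frac{1}{305}\right) = - \frac{3}{305} \approx -0.0098361$)
$\left(- \frac{54}{\left(-6 - 10\right)^{2}} + K\right)^{2} = \left(- \frac{54}{\left(-6 - 10\right)^{2}} - \frac{3}{305}\right)^{2} = \left(- \frac{54}{\left(-16\right)^{2}} - \frac{3}{305}\right)^{2} = \left(- \frac{54}{256} - \frac{3}{305}\right)^{2} = \left(\left(-54\right) \frac{1}{256} - \frac{3}{305}\right)^{2} = \left(- \frac{27}{128} - \frac{3}{305}\right)^{2} = \left(- \frac{8619}{39040}\right)^{2} = \frac{74287161}{1524121600}$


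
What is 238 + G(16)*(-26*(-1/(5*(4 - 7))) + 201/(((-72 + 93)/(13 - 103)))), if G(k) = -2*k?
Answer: 2925214/105 ≈ 27859.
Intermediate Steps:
238 + G(16)*(-26*(-1/(5*(4 - 7))) + 201/(((-72 + 93)/(13 - 103)))) = 238 + (-2*16)*(-26*(-1/(5*(4 - 7))) + 201/(((-72 + 93)/(13 - 103)))) = 238 - 32*(-26/((-3*(-5))) + 201/((21/(-90)))) = 238 - 32*(-26/15 + 201/((21*(-1/90)))) = 238 - 32*(-26*1/15 + 201/(-7/30)) = 238 - 32*(-26/15 + 201*(-30/7)) = 238 - 32*(-26/15 - 6030/7) = 238 - 32*(-90632/105) = 238 + 2900224/105 = 2925214/105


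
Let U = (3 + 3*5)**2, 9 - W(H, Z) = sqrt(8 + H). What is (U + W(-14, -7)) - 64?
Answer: 269 - I*sqrt(6) ≈ 269.0 - 2.4495*I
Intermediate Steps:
W(H, Z) = 9 - sqrt(8 + H)
U = 324 (U = (3 + 15)**2 = 18**2 = 324)
(U + W(-14, -7)) - 64 = (324 + (9 - sqrt(8 - 14))) - 64 = (324 + (9 - sqrt(-6))) - 64 = (324 + (9 - I*sqrt(6))) - 64 = (333 - I*sqrt(6)) - 64 = 269 - I*sqrt(6)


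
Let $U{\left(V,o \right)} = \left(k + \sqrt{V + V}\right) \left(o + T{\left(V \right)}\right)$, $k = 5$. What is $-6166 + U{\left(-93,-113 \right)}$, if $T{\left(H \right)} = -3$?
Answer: $-6746 - 116 i \sqrt{186} \approx -6746.0 - 1582.0 i$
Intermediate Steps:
$U{\left(V,o \right)} = \left(-3 + o\right) \left(5 + \sqrt{2} \sqrt{V}\right)$ ($U{\left(V,o \right)} = \left(5 + \sqrt{V + V}\right) \left(o - 3\right) = \left(5 + \sqrt{2 V}\right) \left(-3 + o\right) = \left(5 + \sqrt{2} \sqrt{V}\right) \left(-3 + o\right) = \left(-3 + o\right) \left(5 + \sqrt{2} \sqrt{V}\right)$)
$-6166 + U{\left(-93,-113 \right)} = -6166 - \left(580 + 116 \sqrt{2} \sqrt{-93}\right) = -6166 - \left(580 + 116 \sqrt{2} i \sqrt{93}\right) = -6166 - \left(580 + 116 i \sqrt{186}\right) = -6746 - 116 i \sqrt{186}$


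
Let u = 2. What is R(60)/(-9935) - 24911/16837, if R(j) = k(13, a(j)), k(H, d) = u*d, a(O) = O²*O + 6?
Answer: -7521276829/167275595 ≈ -44.963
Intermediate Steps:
a(O) = 6 + O³ (a(O) = O³ + 6 = 6 + O³)
k(H, d) = 2*d
R(j) = 12 + 2*j³ (R(j) = 2*(6 + j³) = 12 + 2*j³)
R(60)/(-9935) - 24911/16837 = (12 + 2*60³)/(-9935) - 24911/16837 = (12 + 2*216000)*(-1/9935) - 24911*1/16837 = (12 + 432000)*(-1/9935) - 24911/16837 = 432012*(-1/9935) - 24911/16837 = -432012/9935 - 24911/16837 = -7521276829/167275595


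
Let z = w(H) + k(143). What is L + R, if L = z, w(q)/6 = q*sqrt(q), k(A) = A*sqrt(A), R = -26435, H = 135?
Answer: -26435 + 143*sqrt(143) + 2430*sqrt(15) ≈ -15314.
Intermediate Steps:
k(A) = A**(3/2)
w(q) = 6*q**(3/2) (w(q) = 6*(q*sqrt(q)) = 6*q**(3/2))
z = 143*sqrt(143) + 2430*sqrt(15) (z = 6*135**(3/2) + 143**(3/2) = 6*(405*sqrt(15)) + 143*sqrt(143) = 2430*sqrt(15) + 143*sqrt(143) = 143*sqrt(143) + 2430*sqrt(15) ≈ 11121.)
L = 143*sqrt(143) + 2430*sqrt(15) ≈ 11121.
L + R = (143*sqrt(143) + 2430*sqrt(15)) - 26435 = -26435 + 143*sqrt(143) + 2430*sqrt(15)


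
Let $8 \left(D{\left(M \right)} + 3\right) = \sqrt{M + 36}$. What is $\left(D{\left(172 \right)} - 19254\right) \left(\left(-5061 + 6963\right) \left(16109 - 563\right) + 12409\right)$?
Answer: $-569639410557 + \frac{29580901 \sqrt{13}}{2} \approx -5.6959 \cdot 10^{11}$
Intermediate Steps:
$D{\left(M \right)} = -3 + \frac{\sqrt{36 + M}}{8}$ ($D{\left(M \right)} = -3 + \frac{\sqrt{M + 36}}{8} = -3 + \frac{\sqrt{36 + M}}{8}$)
$\left(D{\left(172 \right)} - 19254\right) \left(\left(-5061 + 6963\right) \left(16109 - 563\right) + 12409\right) = \left(\left(-3 + \frac{\sqrt{36 + 172}}{8}\right) - 19254\right) \left(\left(-5061 + 6963\right) \left(16109 - 563\right) + 12409\right) = \left(\left(-3 + \frac{\sqrt{208}}{8}\right) - 19254\right) \left(1902 \cdot 15546 + 12409\right) = \left(\left(-3 + \frac{4 \sqrt{13}}{8}\right) - 19254\right) \left(29568492 + 12409\right) = \left(\left(-3 + \frac{\sqrt{13}}{2}\right) - 19254\right) 29580901 = \left(-19257 + \frac{\sqrt{13}}{2}\right) 29580901 = -569639410557 + \frac{29580901 \sqrt{13}}{2}$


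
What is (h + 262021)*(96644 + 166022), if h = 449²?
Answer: 121777736252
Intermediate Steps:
h = 201601
(h + 262021)*(96644 + 166022) = (201601 + 262021)*(96644 + 166022) = 463622*262666 = 121777736252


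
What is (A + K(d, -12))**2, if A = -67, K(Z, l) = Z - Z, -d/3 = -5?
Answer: 4489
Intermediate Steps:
d = 15 (d = -3*(-5) = 15)
K(Z, l) = 0
(A + K(d, -12))**2 = (-67 + 0)**2 = (-67)**2 = 4489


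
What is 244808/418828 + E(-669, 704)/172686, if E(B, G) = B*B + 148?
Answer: 57446994835/18081433002 ≈ 3.1771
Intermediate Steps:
E(B, G) = 148 + B² (E(B, G) = B² + 148 = 148 + B²)
244808/418828 + E(-669, 704)/172686 = 244808/418828 + (148 + (-669)²)/172686 = 244808*(1/418828) + (148 + 447561)*(1/172686) = 61202/104707 + 447709*(1/172686) = 61202/104707 + 447709/172686 = 57446994835/18081433002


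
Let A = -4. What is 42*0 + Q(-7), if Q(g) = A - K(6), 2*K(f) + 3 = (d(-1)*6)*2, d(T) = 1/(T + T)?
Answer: ½ ≈ 0.50000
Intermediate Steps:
d(T) = 1/(2*T)
K(f) = -9/2 (K(f) = -3/2 + ((((½)/(-1))*6)*2)/2 = -3/2 + ((((½)*(-1))*6)*2)/2 = -3/2 + (-½*6*2)/2 = -3/2 + (-3*2)/2 = -3/2 + (½)*(-6) = -3/2 - 3 = -9/2)
Q(g) = ½ (Q(g) = -4 - 1*(-9/2) = -4 + 9/2 = ½)
42*0 + Q(-7) = 42*0 + ½ = 0 + ½ = ½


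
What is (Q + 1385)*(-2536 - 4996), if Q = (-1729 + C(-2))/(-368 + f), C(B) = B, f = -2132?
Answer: -6523146973/625 ≈ -1.0437e+7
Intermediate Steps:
Q = 1731/2500 (Q = (-1729 - 2)/(-368 - 2132) = -1731/(-2500) = -1731*(-1/2500) = 1731/2500 ≈ 0.69240)
(Q + 1385)*(-2536 - 4996) = (1731/2500 + 1385)*(-2536 - 4996) = (3464231/2500)*(-7532) = -6523146973/625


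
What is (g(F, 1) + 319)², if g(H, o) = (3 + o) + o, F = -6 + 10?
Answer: 104976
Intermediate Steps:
F = 4
g(H, o) = 3 + 2*o
(g(F, 1) + 319)² = ((3 + 2*1) + 319)² = ((3 + 2) + 319)² = (5 + 319)² = 324² = 104976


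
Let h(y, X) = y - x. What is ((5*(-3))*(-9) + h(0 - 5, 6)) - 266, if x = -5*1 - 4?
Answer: -127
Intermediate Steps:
x = -9 (x = -5 - 4 = -9)
h(y, X) = 9 + y (h(y, X) = y - 1*(-9) = y + 9 = 9 + y)
((5*(-3))*(-9) + h(0 - 5, 6)) - 266 = ((5*(-3))*(-9) + (9 + (0 - 5))) - 266 = (-15*(-9) + (9 - 5)) - 266 = (135 + 4) - 266 = 139 - 266 = -127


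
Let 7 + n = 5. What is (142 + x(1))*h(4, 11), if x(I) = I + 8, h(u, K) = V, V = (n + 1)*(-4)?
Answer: 604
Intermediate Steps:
n = -2 (n = -7 + 5 = -2)
V = 4 (V = (-2 + 1)*(-4) = -1*(-4) = 4)
h(u, K) = 4
x(I) = 8 + I
(142 + x(1))*h(4, 11) = (142 + (8 + 1))*4 = (142 + 9)*4 = 151*4 = 604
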